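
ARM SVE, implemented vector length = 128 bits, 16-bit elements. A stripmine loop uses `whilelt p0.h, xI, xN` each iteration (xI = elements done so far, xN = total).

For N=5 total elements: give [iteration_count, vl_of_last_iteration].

lane count: 128 div 16 = 8
iterations = ceil(5/8) = 1; final-pass vl = 5

[iterations, last_vl] = [1, 5]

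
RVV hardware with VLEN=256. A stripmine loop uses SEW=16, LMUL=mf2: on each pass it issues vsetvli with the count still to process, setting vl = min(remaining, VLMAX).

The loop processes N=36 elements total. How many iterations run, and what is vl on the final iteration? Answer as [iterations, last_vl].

[iterations, last_vl] = [5, 4]

VLMAX = (256 × 1/2) / 16 = 8 lanes
36 elements at 8/iter → 5 passes, remainder 4 on the last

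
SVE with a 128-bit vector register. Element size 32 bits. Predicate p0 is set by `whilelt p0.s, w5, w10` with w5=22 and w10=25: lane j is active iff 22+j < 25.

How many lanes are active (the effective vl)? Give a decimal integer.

vl = 3

register lanes = 128/32 = 4
active while 22+j < 25, i.e. j ∈ [0,3) capped at 4 ⇒ 3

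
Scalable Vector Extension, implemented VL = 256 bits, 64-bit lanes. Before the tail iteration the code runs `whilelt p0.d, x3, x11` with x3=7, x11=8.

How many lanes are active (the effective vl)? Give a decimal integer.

vl = 1

lane count: 256 div 64 = 4
whilelt: lane j active iff 7+j < 8 → j < 1 → 1 active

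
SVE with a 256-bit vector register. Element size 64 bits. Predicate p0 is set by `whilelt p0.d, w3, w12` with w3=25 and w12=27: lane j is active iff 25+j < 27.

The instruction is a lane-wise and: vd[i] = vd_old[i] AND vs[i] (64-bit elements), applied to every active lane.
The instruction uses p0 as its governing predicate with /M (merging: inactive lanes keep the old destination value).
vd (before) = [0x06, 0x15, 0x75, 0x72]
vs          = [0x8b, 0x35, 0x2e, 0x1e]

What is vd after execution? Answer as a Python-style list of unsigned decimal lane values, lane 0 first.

256-bit reg / 64-bit elem → 4 lanes
p0[j] = (25+j < 27); true for j=0..1 → 2 lanes set
[0] and(0x06,0x8b) = 0x02
[1] and(0x15,0x35) = 0x15
[2] tail/keep = 0x75
[3] tail/keep = 0x72

vd = [2, 21, 117, 114]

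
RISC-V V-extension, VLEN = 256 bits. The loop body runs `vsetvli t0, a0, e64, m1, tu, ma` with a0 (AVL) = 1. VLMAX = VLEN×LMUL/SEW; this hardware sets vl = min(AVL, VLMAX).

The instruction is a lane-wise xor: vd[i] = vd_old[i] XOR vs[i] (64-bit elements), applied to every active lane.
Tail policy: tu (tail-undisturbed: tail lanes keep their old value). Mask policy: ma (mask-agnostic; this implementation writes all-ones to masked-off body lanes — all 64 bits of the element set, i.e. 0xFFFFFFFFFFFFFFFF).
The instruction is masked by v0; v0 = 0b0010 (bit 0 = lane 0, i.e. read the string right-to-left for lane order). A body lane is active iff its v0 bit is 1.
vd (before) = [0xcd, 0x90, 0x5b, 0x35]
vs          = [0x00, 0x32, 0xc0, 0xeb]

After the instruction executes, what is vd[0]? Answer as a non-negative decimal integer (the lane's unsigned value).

lanes per group: 256·1/64 = 4
vl = min(AVL, VLMAX) = min(1, 4) = 1
[0] mask-off/ones = 0xffffffffffffffff
[1] tail/keep = 0x90
[2] tail/keep = 0x5b
[3] tail/keep = 0x35

vd[0] = 18446744073709551615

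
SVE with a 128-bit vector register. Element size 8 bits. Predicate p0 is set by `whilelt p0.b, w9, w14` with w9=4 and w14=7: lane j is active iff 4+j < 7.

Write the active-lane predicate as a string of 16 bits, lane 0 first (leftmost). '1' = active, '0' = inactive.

predicate = 1110000000000000

lane count: 128 div 8 = 16
whilelt: lane j active iff 4+j < 7 → j < 3 → 3 active
bits (lane 0 leftmost): 1110000000000000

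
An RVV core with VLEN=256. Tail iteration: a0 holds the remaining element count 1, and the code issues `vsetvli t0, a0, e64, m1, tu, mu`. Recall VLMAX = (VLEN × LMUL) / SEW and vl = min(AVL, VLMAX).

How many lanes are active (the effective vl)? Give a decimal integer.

vl = 1

VLMAX = VLEN×LMUL/SEW = 256×1/64 = 4
AVL=1 ≤ VLMAX=4, so vl = 1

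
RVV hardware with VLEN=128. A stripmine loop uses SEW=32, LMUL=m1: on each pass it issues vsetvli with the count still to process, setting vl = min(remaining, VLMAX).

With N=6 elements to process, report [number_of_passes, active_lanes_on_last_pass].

VLMAX = VLEN×LMUL/SEW = 128×1/32 = 4
N=6: ⌈6/4⌉ = 2 iters; last vl = 6 − 1×4 = 2

[iterations, last_vl] = [2, 2]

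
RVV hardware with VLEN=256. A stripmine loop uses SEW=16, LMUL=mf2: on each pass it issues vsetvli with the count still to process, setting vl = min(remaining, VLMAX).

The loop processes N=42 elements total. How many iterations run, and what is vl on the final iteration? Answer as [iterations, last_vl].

VLMAX = (256 × 1/2) / 16 = 8 lanes
N=42: ⌈42/8⌉ = 6 iters; last vl = 42 − 5×8 = 2

[iterations, last_vl] = [6, 2]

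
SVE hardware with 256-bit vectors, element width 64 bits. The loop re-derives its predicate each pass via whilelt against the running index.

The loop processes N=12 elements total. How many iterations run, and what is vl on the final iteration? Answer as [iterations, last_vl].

[iterations, last_vl] = [3, 4]

lane count: 256 div 64 = 4
12 elements at 4/iter → 3 passes, remainder 4 on the last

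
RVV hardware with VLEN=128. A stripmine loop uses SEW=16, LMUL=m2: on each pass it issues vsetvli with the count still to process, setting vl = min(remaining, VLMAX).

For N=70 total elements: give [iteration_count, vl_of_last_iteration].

VLMAX = (128 × 2) / 16 = 16 lanes
iterations = ceil(70/16) = 5; final-pass vl = 6

[iterations, last_vl] = [5, 6]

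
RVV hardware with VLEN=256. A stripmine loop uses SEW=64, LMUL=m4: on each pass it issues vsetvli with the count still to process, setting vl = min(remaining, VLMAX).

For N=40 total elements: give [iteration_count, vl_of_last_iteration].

[iterations, last_vl] = [3, 8]

VLMAX = VLEN×LMUL/SEW = 256×4/64 = 16
40 elements at 16/iter → 3 passes, remainder 8 on the last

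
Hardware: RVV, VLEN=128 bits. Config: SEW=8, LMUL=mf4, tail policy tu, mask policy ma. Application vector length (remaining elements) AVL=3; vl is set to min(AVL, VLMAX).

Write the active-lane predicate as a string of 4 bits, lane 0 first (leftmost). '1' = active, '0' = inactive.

lanes per group: 128·1/4/8 = 4
vl = min(AVL, VLMAX) = min(3, 4) = 3
bits (lane 0 leftmost): 1110

predicate = 1110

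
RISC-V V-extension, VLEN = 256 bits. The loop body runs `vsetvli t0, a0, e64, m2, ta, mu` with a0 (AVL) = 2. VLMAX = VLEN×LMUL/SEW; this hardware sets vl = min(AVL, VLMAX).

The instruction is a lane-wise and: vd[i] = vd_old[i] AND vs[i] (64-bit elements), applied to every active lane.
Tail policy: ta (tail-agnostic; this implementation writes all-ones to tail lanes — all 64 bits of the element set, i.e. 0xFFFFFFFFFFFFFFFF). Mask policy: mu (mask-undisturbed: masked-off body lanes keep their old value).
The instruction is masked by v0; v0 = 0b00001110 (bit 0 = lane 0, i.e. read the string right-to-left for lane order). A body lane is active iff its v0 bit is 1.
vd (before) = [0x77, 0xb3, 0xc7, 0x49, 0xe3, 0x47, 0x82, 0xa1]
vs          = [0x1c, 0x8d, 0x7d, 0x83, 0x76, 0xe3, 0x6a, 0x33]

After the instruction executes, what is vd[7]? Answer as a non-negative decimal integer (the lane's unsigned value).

lanes per group: 256·2/64 = 8
AVL=2 ≤ VLMAX=8, so vl = 2
[0] mask-off/keep = 0x77
[1] and(0xb3,0x8d) = 0x81
[2] tail/ones = 0xffffffffffffffff
[3] tail/ones = 0xffffffffffffffff
[4] tail/ones = 0xffffffffffffffff
[5] tail/ones = 0xffffffffffffffff
[6] tail/ones = 0xffffffffffffffff
[7] tail/ones = 0xffffffffffffffff

vd[7] = 18446744073709551615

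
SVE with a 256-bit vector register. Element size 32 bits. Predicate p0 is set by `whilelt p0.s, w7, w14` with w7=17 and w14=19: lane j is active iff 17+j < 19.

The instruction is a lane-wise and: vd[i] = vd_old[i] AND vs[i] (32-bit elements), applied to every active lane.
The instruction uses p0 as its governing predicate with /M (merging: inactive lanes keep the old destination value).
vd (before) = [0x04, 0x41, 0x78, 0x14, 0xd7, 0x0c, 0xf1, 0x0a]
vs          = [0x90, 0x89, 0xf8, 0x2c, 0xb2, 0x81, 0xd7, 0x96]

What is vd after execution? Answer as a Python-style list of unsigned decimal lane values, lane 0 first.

register lanes = 256/32 = 8
active while 17+j < 19, i.e. j ∈ [0,2) capped at 8 ⇒ 2
vd[0] and(0x04,0x90) -> 0x00
vd[1] and(0x41,0x89) -> 0x01
vd[2] tail/keep -> 0x78
vd[3] tail/keep -> 0x14
vd[4] tail/keep -> 0xd7
vd[5] tail/keep -> 0x0c
vd[6] tail/keep -> 0xf1
vd[7] tail/keep -> 0x0a

vd = [0, 1, 120, 20, 215, 12, 241, 10]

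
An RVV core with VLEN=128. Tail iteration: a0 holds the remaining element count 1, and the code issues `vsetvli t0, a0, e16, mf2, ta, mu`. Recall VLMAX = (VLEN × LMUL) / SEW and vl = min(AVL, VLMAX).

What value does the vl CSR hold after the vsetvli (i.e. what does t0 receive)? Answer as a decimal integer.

vl = 1

VLMAX = (128 × 1/2) / 16 = 4 lanes
vl = min(AVL, VLMAX) = min(1, 4) = 1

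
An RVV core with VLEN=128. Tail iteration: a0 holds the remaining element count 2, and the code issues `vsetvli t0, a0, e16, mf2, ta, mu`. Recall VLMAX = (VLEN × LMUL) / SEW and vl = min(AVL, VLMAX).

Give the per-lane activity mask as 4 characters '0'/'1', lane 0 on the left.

lanes per group: 128·1/2/16 = 4
vl = min(AVL, VLMAX) = min(2, 4) = 2
bits (lane 0 leftmost): 1100

predicate = 1100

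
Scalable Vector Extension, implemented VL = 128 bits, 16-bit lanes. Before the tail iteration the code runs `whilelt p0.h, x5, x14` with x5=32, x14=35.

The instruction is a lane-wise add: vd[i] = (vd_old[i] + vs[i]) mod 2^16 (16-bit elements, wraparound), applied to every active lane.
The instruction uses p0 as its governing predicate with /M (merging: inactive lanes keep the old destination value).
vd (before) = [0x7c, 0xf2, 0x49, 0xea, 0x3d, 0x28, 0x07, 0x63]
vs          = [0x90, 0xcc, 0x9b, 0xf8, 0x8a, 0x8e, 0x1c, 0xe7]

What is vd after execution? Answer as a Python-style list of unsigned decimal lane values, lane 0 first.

lane count: 128 div 16 = 8
whilelt: lane j active iff 32+j < 35 → j < 3 → 3 active
  i=0: add(0x7c,0x90) → 268
  i=1: add(0xf2,0xcc) → 446
  i=2: add(0x49,0x9b) → 228
  i=3: tail/keep → 234
  i=4: tail/keep → 61
  i=5: tail/keep → 40
  i=6: tail/keep → 7
  i=7: tail/keep → 99

vd = [268, 446, 228, 234, 61, 40, 7, 99]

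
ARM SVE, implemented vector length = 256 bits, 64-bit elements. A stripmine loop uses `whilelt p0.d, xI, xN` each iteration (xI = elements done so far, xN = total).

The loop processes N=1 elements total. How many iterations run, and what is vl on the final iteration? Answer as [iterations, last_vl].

[iterations, last_vl] = [1, 1]

lane count: 256 div 64 = 4
1 elements at 4/iter → 1 passes, remainder 1 on the last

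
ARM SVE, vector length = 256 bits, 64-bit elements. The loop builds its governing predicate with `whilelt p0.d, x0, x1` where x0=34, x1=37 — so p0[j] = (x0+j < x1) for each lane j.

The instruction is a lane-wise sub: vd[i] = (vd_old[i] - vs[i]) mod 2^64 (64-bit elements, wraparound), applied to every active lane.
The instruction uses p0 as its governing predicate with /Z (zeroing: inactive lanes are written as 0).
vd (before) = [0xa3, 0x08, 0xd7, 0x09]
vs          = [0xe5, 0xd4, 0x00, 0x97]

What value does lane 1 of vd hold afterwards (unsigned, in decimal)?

vd[1] = 18446744073709551412

register lanes = 256/64 = 4
active while 34+j < 37, i.e. j ∈ [0,3) capped at 4 ⇒ 3
vd[0] sub(0xa3,0xe5) -> 0xffffffffffffffbe
vd[1] sub(0x08,0xd4) -> 0xffffffffffffff34
vd[2] sub(0xd7,0x00) -> 0xd7
vd[3] tail/zero -> 0x00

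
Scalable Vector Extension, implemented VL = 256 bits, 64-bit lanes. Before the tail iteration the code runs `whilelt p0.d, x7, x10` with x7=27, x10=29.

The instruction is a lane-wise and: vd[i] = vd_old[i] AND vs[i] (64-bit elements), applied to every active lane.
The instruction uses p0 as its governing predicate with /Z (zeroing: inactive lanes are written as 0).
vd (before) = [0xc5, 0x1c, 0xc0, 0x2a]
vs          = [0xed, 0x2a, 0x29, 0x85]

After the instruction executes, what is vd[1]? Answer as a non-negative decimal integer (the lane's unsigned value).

vd[1] = 8

register lanes = 256/64 = 4
p0[j] = (27+j < 29); true for j=0..1 → 2 lanes set
vd[0] and(0xc5,0xed) -> 0xc5
vd[1] and(0x1c,0x2a) -> 0x08
vd[2] tail/zero -> 0x00
vd[3] tail/zero -> 0x00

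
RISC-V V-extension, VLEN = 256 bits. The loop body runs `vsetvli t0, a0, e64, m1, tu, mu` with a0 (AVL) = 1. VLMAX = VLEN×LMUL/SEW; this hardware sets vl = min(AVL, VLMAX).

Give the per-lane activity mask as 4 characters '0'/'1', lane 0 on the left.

predicate = 1000

lanes per group: 256·1/64 = 4
vl ← min(1, 4) = 1
bits (lane 0 leftmost): 1000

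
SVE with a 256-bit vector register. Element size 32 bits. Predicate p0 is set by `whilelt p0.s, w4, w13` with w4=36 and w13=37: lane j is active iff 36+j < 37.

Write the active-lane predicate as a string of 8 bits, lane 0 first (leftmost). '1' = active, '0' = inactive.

lane count: 256 div 32 = 8
p0[j] = (36+j < 37); true for j=0..0 → 1 lanes set
bits (lane 0 leftmost): 10000000

predicate = 10000000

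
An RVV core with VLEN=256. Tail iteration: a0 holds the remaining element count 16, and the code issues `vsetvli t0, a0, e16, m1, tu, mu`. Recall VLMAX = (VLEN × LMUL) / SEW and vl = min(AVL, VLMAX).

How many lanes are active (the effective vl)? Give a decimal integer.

VLMAX = (256 × 1) / 16 = 16 lanes
AVL=16 ≤ VLMAX=16, so vl = 16

vl = 16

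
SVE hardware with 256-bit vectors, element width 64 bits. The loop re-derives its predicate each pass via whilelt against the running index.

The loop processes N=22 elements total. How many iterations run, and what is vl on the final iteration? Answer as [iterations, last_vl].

256-bit reg / 64-bit elem → 4 lanes
22 elements at 4/iter → 6 passes, remainder 2 on the last

[iterations, last_vl] = [6, 2]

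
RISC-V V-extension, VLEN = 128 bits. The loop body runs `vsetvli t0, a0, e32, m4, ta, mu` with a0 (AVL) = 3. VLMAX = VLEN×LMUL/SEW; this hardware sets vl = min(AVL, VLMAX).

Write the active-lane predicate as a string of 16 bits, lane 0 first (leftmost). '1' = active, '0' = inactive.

predicate = 1110000000000000

VLMAX = VLEN×LMUL/SEW = 128×4/32 = 16
vl = min(AVL, VLMAX) = min(3, 16) = 3
bits (lane 0 leftmost): 1110000000000000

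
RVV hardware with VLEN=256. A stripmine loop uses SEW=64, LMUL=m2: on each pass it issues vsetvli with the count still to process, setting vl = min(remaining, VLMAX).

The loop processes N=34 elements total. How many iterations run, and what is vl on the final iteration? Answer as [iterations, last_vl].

[iterations, last_vl] = [5, 2]

VLMAX = VLEN×LMUL/SEW = 256×2/64 = 8
34 elements at 8/iter → 5 passes, remainder 2 on the last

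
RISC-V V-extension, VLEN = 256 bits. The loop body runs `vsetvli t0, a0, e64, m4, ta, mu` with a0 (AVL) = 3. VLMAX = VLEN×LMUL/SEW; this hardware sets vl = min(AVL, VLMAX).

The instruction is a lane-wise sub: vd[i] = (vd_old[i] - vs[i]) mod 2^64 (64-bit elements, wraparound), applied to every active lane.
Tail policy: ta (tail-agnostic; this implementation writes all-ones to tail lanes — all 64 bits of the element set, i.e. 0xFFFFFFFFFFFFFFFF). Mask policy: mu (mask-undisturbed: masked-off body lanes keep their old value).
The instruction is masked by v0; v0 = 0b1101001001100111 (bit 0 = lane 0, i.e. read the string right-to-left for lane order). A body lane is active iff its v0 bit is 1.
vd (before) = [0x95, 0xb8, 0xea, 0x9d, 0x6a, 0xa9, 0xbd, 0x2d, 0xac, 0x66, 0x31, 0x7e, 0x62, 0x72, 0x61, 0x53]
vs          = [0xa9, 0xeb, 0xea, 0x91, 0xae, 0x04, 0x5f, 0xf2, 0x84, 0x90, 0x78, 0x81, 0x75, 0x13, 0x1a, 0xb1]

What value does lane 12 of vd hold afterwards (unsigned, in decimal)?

lanes per group: 256·4/64 = 16
vl ← min(3, 16) = 3
  i=0: sub(0x95,0xa9) → 18446744073709551596
  i=1: sub(0xb8,0xeb) → 18446744073709551565
  i=2: sub(0xea,0xea) → 0
  i=3: tail/ones → 18446744073709551615
  i=4: tail/ones → 18446744073709551615
  i=5: tail/ones → 18446744073709551615
  i=6: tail/ones → 18446744073709551615
  i=7: tail/ones → 18446744073709551615
  i=8: tail/ones → 18446744073709551615
  i=9: tail/ones → 18446744073709551615
  i=10: tail/ones → 18446744073709551615
  i=11: tail/ones → 18446744073709551615
  i=12: tail/ones → 18446744073709551615
  i=13: tail/ones → 18446744073709551615
  i=14: tail/ones → 18446744073709551615
  i=15: tail/ones → 18446744073709551615

vd[12] = 18446744073709551615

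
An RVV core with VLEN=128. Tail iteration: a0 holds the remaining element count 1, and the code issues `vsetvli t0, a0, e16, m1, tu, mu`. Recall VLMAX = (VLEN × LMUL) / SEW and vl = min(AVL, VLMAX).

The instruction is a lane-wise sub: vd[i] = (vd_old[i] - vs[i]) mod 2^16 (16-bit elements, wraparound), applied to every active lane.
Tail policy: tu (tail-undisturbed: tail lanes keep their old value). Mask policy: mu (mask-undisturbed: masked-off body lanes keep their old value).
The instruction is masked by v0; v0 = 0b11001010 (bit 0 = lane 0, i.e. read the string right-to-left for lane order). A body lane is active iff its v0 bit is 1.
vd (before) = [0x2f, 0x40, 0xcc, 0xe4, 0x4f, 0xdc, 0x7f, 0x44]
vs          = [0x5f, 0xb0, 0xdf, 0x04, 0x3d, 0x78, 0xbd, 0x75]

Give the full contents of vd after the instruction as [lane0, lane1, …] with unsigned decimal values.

vd = [47, 64, 204, 228, 79, 220, 127, 68]

VLMAX = VLEN×LMUL/SEW = 128×1/16 = 8
vl ← min(1, 8) = 1
lane  0: mask-off/keep ⇒ 0x2f
lane  1: tail/keep ⇒ 0x40
lane  2: tail/keep ⇒ 0xcc
lane  3: tail/keep ⇒ 0xe4
lane  4: tail/keep ⇒ 0x4f
lane  5: tail/keep ⇒ 0xdc
lane  6: tail/keep ⇒ 0x7f
lane  7: tail/keep ⇒ 0x44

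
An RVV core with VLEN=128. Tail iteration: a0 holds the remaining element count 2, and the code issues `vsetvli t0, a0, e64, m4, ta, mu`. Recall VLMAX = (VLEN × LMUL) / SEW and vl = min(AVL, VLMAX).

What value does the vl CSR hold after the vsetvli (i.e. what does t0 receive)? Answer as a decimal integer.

vl = 2

VLMAX = VLEN×LMUL/SEW = 128×4/64 = 8
AVL=2 ≤ VLMAX=8, so vl = 2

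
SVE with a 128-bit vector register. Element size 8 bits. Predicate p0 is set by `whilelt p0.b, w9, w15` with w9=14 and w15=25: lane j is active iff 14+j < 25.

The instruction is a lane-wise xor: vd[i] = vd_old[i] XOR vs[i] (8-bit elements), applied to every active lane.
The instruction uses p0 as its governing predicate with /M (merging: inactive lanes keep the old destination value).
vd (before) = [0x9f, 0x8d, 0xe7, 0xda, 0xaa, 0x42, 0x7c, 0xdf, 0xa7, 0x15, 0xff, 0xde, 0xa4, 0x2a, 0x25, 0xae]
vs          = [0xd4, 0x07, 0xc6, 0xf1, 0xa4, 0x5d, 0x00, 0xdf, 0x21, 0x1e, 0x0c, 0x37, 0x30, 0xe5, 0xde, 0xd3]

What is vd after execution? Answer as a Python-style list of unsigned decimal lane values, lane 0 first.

vd = [75, 138, 33, 43, 14, 31, 124, 0, 134, 11, 243, 222, 164, 42, 37, 174]

128-bit reg / 8-bit elem → 16 lanes
active while 14+j < 25, i.e. j ∈ [0,11) capped at 16 ⇒ 11
  i=0: xor(0x9f,0xd4) → 75
  i=1: xor(0x8d,0x07) → 138
  i=2: xor(0xe7,0xc6) → 33
  i=3: xor(0xda,0xf1) → 43
  i=4: xor(0xaa,0xa4) → 14
  i=5: xor(0x42,0x5d) → 31
  i=6: xor(0x7c,0x00) → 124
  i=7: xor(0xdf,0xdf) → 0
  i=8: xor(0xa7,0x21) → 134
  i=9: xor(0x15,0x1e) → 11
  i=10: xor(0xff,0x0c) → 243
  i=11: tail/keep → 222
  i=12: tail/keep → 164
  i=13: tail/keep → 42
  i=14: tail/keep → 37
  i=15: tail/keep → 174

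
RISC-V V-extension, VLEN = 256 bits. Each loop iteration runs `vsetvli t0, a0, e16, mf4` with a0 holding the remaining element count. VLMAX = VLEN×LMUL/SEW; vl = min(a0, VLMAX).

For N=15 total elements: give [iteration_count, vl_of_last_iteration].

VLMAX = VLEN×LMUL/SEW = 256×1/4/16 = 4
15 elements at 4/iter → 4 passes, remainder 3 on the last

[iterations, last_vl] = [4, 3]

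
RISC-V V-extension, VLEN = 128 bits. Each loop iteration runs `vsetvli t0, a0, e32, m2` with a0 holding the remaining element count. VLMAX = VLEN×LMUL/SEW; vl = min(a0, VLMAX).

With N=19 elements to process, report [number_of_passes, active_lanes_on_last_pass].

[iterations, last_vl] = [3, 3]

lanes per group: 128·2/32 = 8
iterations = ceil(19/8) = 3; final-pass vl = 3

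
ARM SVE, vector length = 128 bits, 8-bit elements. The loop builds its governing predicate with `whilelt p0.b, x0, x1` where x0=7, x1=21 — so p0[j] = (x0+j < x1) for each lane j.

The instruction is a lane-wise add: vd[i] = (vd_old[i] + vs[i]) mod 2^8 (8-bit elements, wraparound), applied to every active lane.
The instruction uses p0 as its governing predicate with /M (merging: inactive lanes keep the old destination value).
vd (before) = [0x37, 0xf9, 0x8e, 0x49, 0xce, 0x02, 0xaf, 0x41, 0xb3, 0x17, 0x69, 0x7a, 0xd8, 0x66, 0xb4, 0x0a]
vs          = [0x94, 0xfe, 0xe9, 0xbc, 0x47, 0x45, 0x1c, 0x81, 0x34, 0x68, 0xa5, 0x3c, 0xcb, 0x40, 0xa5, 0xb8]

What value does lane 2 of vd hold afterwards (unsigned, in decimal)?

register lanes = 128/8 = 16
active while 7+j < 21, i.e. j ∈ [0,14) capped at 16 ⇒ 14
vd[0] add(0x37,0x94) -> 0xcb
vd[1] add(0xf9,0xfe) -> 0xf7
vd[2] add(0x8e,0xe9) -> 0x77
vd[3] add(0x49,0xbc) -> 0x05
vd[4] add(0xce,0x47) -> 0x15
vd[5] add(0x02,0x45) -> 0x47
vd[6] add(0xaf,0x1c) -> 0xcb
vd[7] add(0x41,0x81) -> 0xc2
vd[8] add(0xb3,0x34) -> 0xe7
vd[9] add(0x17,0x68) -> 0x7f
vd[10] add(0x69,0xa5) -> 0x0e
vd[11] add(0x7a,0x3c) -> 0xb6
vd[12] add(0xd8,0xcb) -> 0xa3
vd[13] add(0x66,0x40) -> 0xa6
vd[14] tail/keep -> 0xb4
vd[15] tail/keep -> 0x0a

vd[2] = 119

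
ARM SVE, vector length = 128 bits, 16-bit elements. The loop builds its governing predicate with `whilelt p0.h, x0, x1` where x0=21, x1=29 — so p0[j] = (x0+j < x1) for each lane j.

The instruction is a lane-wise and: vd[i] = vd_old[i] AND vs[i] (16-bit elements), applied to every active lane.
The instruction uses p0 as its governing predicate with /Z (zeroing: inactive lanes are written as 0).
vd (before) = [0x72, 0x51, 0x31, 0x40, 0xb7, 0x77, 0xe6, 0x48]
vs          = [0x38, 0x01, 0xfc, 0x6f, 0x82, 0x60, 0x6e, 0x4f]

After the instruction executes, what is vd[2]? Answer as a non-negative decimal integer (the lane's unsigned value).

lane count: 128 div 16 = 8
p0[j] = (21+j < 29); true for j=0..7 → 8 lanes set
lane  0: and(0x72,0x38) ⇒ 0x30
lane  1: and(0x51,0x01) ⇒ 0x01
lane  2: and(0x31,0xfc) ⇒ 0x30
lane  3: and(0x40,0x6f) ⇒ 0x40
lane  4: and(0xb7,0x82) ⇒ 0x82
lane  5: and(0x77,0x60) ⇒ 0x60
lane  6: and(0xe6,0x6e) ⇒ 0x66
lane  7: and(0x48,0x4f) ⇒ 0x48

vd[2] = 48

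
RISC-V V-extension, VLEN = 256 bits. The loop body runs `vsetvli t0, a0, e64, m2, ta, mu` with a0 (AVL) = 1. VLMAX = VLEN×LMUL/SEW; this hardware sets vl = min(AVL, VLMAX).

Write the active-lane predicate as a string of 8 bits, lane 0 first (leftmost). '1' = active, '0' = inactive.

predicate = 10000000

VLMAX = VLEN×LMUL/SEW = 256×2/64 = 8
vl ← min(1, 8) = 1
bits (lane 0 leftmost): 10000000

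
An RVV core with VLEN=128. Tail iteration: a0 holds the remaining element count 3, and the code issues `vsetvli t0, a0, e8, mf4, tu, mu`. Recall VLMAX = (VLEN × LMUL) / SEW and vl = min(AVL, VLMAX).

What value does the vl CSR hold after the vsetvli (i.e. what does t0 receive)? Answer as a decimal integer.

vl = 3

VLMAX = (128 × 1/4) / 8 = 4 lanes
vl ← min(3, 4) = 3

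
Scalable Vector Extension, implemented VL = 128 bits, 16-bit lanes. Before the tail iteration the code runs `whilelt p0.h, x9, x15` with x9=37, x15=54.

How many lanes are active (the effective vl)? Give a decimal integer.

vl = 8

128-bit reg / 16-bit elem → 8 lanes
p0[j] = (37+j < 54); true for j=0..7 → 8 lanes set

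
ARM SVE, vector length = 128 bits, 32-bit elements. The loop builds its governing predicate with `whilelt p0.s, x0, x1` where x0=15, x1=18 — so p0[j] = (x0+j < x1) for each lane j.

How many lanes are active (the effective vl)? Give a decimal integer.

128-bit reg / 32-bit elem → 4 lanes
whilelt: lane j active iff 15+j < 18 → j < 3 → 3 active

vl = 3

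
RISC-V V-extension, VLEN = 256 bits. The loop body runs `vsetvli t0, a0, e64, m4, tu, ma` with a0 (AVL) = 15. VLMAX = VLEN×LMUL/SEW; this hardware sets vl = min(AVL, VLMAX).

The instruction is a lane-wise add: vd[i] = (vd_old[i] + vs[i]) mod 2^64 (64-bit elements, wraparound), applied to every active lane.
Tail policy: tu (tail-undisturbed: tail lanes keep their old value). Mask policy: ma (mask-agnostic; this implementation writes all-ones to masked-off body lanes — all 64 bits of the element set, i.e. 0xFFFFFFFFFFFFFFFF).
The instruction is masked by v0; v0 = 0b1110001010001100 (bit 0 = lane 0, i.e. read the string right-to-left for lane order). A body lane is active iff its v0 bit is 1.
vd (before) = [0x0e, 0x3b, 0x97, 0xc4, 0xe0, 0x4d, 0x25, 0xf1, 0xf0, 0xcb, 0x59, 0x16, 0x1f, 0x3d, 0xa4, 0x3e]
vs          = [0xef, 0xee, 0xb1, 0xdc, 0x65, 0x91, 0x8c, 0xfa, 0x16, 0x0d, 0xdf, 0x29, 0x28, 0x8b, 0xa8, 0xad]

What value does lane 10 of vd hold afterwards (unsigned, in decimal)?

VLMAX = VLEN×LMUL/SEW = 256×4/64 = 16
vl ← min(15, 16) = 15
lane  0: mask-off/ones ⇒ 0xffffffffffffffff
lane  1: mask-off/ones ⇒ 0xffffffffffffffff
lane  2: add(0x97,0xb1) ⇒ 0x148
lane  3: add(0xc4,0xdc) ⇒ 0x1a0
lane  4: mask-off/ones ⇒ 0xffffffffffffffff
lane  5: mask-off/ones ⇒ 0xffffffffffffffff
lane  6: mask-off/ones ⇒ 0xffffffffffffffff
lane  7: add(0xf1,0xfa) ⇒ 0x1eb
lane  8: mask-off/ones ⇒ 0xffffffffffffffff
lane  9: add(0xcb,0x0d) ⇒ 0xd8
lane 10: mask-off/ones ⇒ 0xffffffffffffffff
lane 11: mask-off/ones ⇒ 0xffffffffffffffff
lane 12: mask-off/ones ⇒ 0xffffffffffffffff
lane 13: add(0x3d,0x8b) ⇒ 0xc8
lane 14: add(0xa4,0xa8) ⇒ 0x14c
lane 15: tail/keep ⇒ 0x3e

vd[10] = 18446744073709551615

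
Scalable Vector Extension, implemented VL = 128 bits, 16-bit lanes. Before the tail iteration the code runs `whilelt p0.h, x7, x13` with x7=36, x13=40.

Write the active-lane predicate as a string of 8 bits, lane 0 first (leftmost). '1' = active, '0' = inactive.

predicate = 11110000

register lanes = 128/16 = 8
whilelt: lane j active iff 36+j < 40 → j < 4 → 4 active
bits (lane 0 leftmost): 11110000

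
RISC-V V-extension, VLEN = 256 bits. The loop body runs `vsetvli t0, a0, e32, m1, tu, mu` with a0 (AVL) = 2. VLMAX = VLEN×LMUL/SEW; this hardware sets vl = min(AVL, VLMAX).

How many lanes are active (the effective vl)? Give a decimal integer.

VLMAX = (256 × 1) / 32 = 8 lanes
vl = min(AVL, VLMAX) = min(2, 8) = 2

vl = 2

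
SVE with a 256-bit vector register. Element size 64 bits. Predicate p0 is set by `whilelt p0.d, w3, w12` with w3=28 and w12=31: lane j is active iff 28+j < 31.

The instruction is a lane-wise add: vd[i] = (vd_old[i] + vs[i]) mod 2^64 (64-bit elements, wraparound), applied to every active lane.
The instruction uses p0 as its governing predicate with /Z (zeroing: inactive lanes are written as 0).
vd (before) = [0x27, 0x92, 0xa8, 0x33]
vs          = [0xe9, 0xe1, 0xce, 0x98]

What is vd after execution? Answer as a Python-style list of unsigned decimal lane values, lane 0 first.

256-bit reg / 64-bit elem → 4 lanes
whilelt: lane j active iff 28+j < 31 → j < 3 → 3 active
lane  0: add(0x27,0xe9) ⇒ 0x110
lane  1: add(0x92,0xe1) ⇒ 0x173
lane  2: add(0xa8,0xce) ⇒ 0x176
lane  3: tail/zero ⇒ 0x00

vd = [272, 371, 374, 0]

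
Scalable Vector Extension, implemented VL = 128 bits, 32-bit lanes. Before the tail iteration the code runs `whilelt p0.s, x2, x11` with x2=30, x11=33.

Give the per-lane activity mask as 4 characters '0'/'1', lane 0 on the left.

lane count: 128 div 32 = 4
active while 30+j < 33, i.e. j ∈ [0,3) capped at 4 ⇒ 3
bits (lane 0 leftmost): 1110

predicate = 1110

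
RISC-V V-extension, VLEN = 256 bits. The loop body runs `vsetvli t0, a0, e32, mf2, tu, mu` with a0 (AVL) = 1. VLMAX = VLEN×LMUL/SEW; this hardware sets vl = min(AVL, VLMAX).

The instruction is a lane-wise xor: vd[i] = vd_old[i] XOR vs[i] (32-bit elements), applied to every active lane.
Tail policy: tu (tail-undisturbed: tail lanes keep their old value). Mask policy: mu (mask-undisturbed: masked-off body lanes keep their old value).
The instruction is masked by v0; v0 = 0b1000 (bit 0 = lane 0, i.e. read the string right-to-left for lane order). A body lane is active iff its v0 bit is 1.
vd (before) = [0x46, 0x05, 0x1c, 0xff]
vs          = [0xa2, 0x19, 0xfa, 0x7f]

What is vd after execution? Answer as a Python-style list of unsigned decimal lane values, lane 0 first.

VLMAX = VLEN×LMUL/SEW = 256×1/2/32 = 4
vl ← min(1, 4) = 1
  i=0: mask-off/keep → 70
  i=1: tail/keep → 5
  i=2: tail/keep → 28
  i=3: tail/keep → 255

vd = [70, 5, 28, 255]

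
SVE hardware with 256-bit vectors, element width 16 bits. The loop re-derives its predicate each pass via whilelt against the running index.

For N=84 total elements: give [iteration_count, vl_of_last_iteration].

[iterations, last_vl] = [6, 4]

256-bit reg / 16-bit elem → 16 lanes
iterations = ceil(84/16) = 6; final-pass vl = 4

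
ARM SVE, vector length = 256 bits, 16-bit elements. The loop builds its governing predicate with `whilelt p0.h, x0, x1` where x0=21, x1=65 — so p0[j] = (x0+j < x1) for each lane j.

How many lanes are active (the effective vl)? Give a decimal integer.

register lanes = 256/16 = 16
active while 21+j < 65, i.e. j ∈ [0,44) capped at 16 ⇒ 16

vl = 16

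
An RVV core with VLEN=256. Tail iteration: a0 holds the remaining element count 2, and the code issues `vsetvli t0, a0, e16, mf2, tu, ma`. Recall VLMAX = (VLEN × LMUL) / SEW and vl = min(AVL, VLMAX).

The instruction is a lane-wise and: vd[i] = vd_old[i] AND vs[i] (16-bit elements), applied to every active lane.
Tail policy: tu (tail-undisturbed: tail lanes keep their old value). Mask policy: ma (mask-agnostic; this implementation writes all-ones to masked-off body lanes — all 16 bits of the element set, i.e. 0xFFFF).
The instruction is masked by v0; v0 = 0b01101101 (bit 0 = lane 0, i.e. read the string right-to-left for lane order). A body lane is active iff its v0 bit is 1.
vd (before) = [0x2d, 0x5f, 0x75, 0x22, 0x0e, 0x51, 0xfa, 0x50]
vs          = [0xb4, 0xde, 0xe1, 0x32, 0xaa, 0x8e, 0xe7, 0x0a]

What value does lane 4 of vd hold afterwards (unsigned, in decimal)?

vd[4] = 14

VLMAX = (256 × 1/2) / 16 = 8 lanes
vl = min(AVL, VLMAX) = min(2, 8) = 2
[0] and(0x2d,0xb4) = 0x24
[1] mask-off/ones = 0xffff
[2] tail/keep = 0x75
[3] tail/keep = 0x22
[4] tail/keep = 0x0e
[5] tail/keep = 0x51
[6] tail/keep = 0xfa
[7] tail/keep = 0x50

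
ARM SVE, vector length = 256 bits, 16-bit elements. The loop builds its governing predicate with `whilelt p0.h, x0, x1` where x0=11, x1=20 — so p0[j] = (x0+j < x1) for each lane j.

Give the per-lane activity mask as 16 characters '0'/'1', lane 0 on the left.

predicate = 1111111110000000

256-bit reg / 16-bit elem → 16 lanes
p0[j] = (11+j < 20); true for j=0..8 → 9 lanes set
bits (lane 0 leftmost): 1111111110000000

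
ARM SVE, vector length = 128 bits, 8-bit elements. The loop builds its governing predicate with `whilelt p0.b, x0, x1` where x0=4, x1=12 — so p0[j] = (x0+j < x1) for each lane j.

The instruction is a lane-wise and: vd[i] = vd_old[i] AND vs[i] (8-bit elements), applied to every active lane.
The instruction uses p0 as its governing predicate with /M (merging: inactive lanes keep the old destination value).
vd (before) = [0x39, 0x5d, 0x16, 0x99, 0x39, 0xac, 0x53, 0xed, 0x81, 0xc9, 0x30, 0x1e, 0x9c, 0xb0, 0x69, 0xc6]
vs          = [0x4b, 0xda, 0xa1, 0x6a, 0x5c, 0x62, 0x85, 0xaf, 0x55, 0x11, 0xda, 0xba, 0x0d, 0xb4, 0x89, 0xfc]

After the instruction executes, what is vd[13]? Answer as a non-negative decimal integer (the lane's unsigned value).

128-bit reg / 8-bit elem → 16 lanes
p0[j] = (4+j < 12); true for j=0..7 → 8 lanes set
[0] and(0x39,0x4b) = 0x09
[1] and(0x5d,0xda) = 0x58
[2] and(0x16,0xa1) = 0x00
[3] and(0x99,0x6a) = 0x08
[4] and(0x39,0x5c) = 0x18
[5] and(0xac,0x62) = 0x20
[6] and(0x53,0x85) = 0x01
[7] and(0xed,0xaf) = 0xad
[8] tail/keep = 0x81
[9] tail/keep = 0xc9
[10] tail/keep = 0x30
[11] tail/keep = 0x1e
[12] tail/keep = 0x9c
[13] tail/keep = 0xb0
[14] tail/keep = 0x69
[15] tail/keep = 0xc6

vd[13] = 176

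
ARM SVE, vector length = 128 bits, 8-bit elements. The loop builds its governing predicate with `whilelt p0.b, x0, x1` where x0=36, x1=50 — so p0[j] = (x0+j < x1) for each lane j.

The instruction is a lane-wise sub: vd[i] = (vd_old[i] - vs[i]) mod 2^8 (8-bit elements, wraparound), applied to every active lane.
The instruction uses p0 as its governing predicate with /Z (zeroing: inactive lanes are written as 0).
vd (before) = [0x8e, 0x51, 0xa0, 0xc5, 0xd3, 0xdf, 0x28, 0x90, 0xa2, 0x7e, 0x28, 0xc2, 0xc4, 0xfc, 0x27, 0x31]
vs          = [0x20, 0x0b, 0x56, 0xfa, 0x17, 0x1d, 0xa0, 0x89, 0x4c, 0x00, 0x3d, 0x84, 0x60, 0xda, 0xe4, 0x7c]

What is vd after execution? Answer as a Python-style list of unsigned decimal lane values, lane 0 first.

lane count: 128 div 8 = 16
active while 36+j < 50, i.e. j ∈ [0,14) capped at 16 ⇒ 14
  i=0: sub(0x8e,0x20) → 110
  i=1: sub(0x51,0x0b) → 70
  i=2: sub(0xa0,0x56) → 74
  i=3: sub(0xc5,0xfa) → 203
  i=4: sub(0xd3,0x17) → 188
  i=5: sub(0xdf,0x1d) → 194
  i=6: sub(0x28,0xa0) → 136
  i=7: sub(0x90,0x89) → 7
  i=8: sub(0xa2,0x4c) → 86
  i=9: sub(0x7e,0x00) → 126
  i=10: sub(0x28,0x3d) → 235
  i=11: sub(0xc2,0x84) → 62
  i=12: sub(0xc4,0x60) → 100
  i=13: sub(0xfc,0xda) → 34
  i=14: tail/zero → 0
  i=15: tail/zero → 0

vd = [110, 70, 74, 203, 188, 194, 136, 7, 86, 126, 235, 62, 100, 34, 0, 0]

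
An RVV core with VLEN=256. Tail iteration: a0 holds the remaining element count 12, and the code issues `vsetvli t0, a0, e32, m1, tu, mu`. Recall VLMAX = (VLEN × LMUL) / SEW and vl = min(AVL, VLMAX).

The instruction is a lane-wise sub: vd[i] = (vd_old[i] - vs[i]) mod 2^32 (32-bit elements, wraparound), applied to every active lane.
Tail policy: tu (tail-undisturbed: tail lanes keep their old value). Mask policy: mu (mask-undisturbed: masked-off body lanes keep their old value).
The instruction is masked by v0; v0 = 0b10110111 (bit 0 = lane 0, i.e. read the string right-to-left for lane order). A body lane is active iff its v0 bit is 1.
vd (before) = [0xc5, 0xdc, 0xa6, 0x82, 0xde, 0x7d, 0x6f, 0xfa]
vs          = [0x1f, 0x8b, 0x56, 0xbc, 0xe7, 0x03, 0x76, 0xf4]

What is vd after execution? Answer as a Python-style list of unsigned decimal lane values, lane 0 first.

VLMAX = (256 × 1) / 32 = 8 lanes
vl = min(AVL, VLMAX) = min(12, 8) = 8
  i=0: sub(0xc5,0x1f) → 166
  i=1: sub(0xdc,0x8b) → 81
  i=2: sub(0xa6,0x56) → 80
  i=3: mask-off/keep → 130
  i=4: sub(0xde,0xe7) → 4294967287
  i=5: sub(0x7d,0x03) → 122
  i=6: mask-off/keep → 111
  i=7: sub(0xfa,0xf4) → 6

vd = [166, 81, 80, 130, 4294967287, 122, 111, 6]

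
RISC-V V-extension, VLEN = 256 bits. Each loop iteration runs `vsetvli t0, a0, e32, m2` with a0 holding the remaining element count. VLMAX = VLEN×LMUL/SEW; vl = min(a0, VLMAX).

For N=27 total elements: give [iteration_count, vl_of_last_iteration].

[iterations, last_vl] = [2, 11]

lanes per group: 256·2/32 = 16
27 elements at 16/iter → 2 passes, remainder 11 on the last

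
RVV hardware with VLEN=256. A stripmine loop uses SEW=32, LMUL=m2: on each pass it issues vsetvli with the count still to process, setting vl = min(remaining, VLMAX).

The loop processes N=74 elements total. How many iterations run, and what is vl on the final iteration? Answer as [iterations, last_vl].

[iterations, last_vl] = [5, 10]

VLMAX = (256 × 2) / 32 = 16 lanes
iterations = ceil(74/16) = 5; final-pass vl = 10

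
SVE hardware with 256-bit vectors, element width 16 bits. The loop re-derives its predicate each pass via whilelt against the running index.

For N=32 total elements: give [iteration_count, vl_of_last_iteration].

[iterations, last_vl] = [2, 16]

register lanes = 256/16 = 16
iterations = ceil(32/16) = 2; final-pass vl = 16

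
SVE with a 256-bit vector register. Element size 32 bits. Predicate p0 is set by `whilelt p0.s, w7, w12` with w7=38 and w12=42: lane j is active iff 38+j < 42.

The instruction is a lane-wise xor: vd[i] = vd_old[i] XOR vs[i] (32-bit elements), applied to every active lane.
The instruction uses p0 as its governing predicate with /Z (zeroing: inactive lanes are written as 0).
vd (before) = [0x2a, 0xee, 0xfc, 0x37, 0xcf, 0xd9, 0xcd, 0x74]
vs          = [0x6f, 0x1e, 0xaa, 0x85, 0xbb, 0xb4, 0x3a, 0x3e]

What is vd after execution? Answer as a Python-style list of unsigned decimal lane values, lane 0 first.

256-bit reg / 32-bit elem → 8 lanes
whilelt: lane j active iff 38+j < 42 → j < 4 → 4 active
[0] xor(0x2a,0x6f) = 0x45
[1] xor(0xee,0x1e) = 0xf0
[2] xor(0xfc,0xaa) = 0x56
[3] xor(0x37,0x85) = 0xb2
[4] tail/zero = 0x00
[5] tail/zero = 0x00
[6] tail/zero = 0x00
[7] tail/zero = 0x00

vd = [69, 240, 86, 178, 0, 0, 0, 0]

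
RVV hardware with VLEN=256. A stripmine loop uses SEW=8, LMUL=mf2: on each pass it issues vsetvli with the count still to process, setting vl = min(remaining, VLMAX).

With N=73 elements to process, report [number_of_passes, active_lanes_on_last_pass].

lanes per group: 256·1/2/8 = 16
73 elements at 16/iter → 5 passes, remainder 9 on the last

[iterations, last_vl] = [5, 9]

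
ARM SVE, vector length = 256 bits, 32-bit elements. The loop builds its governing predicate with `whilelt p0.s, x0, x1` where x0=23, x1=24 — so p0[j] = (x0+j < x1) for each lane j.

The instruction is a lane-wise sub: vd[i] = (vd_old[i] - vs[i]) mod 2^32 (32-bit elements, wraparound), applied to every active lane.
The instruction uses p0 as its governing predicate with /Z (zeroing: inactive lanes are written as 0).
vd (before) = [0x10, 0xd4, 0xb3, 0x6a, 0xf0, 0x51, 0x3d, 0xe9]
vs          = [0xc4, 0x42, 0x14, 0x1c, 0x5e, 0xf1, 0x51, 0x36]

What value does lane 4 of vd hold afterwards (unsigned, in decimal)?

register lanes = 256/32 = 8
whilelt: lane j active iff 23+j < 24 → j < 1 → 1 active
vd[0] sub(0x10,0xc4) -> 0xffffff4c
vd[1] tail/zero -> 0x00
vd[2] tail/zero -> 0x00
vd[3] tail/zero -> 0x00
vd[4] tail/zero -> 0x00
vd[5] tail/zero -> 0x00
vd[6] tail/zero -> 0x00
vd[7] tail/zero -> 0x00

vd[4] = 0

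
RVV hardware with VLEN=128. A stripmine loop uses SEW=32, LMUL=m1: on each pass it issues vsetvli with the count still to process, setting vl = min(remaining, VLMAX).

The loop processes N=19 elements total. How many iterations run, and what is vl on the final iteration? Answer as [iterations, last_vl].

[iterations, last_vl] = [5, 3]

VLMAX = VLEN×LMUL/SEW = 128×1/32 = 4
iterations = ceil(19/4) = 5; final-pass vl = 3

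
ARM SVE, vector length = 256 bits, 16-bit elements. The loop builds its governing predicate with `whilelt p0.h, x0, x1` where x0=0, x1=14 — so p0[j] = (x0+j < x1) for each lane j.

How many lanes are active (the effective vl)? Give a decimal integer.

vl = 14

register lanes = 256/16 = 16
whilelt: lane j active iff 0+j < 14 → j < 14 → 14 active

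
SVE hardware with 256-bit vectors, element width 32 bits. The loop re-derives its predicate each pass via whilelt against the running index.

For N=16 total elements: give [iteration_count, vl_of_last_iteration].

[iterations, last_vl] = [2, 8]

register lanes = 256/32 = 8
16 elements at 8/iter → 2 passes, remainder 8 on the last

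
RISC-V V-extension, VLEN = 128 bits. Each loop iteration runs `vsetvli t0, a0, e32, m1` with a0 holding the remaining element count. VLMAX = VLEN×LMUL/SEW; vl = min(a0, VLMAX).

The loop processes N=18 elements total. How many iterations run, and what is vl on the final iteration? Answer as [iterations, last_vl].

[iterations, last_vl] = [5, 2]

lanes per group: 128·1/32 = 4
N=18: ⌈18/4⌉ = 5 iters; last vl = 18 − 4×4 = 2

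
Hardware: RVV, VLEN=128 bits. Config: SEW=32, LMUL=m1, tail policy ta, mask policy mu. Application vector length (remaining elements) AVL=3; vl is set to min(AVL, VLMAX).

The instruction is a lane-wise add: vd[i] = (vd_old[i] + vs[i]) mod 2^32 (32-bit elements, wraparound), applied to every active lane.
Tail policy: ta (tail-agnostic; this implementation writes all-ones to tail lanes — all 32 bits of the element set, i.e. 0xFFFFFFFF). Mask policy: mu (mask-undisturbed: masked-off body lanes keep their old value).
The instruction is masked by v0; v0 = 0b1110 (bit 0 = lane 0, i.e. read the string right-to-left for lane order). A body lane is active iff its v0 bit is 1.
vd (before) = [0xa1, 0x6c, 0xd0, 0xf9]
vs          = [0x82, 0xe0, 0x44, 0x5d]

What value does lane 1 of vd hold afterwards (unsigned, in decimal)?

VLMAX = VLEN×LMUL/SEW = 128×1/32 = 4
vl ← min(3, 4) = 3
lane  0: mask-off/keep ⇒ 0xa1
lane  1: add(0x6c,0xe0) ⇒ 0x14c
lane  2: add(0xd0,0x44) ⇒ 0x114
lane  3: tail/ones ⇒ 0xffffffff

vd[1] = 332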